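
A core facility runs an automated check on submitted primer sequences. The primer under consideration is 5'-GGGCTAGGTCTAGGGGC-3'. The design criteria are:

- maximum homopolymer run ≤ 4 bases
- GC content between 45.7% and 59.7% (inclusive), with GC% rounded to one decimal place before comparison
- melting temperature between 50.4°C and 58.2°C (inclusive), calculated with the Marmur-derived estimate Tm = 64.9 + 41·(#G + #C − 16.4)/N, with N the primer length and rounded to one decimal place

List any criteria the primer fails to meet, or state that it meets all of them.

Base counts: A=2, T=3, G=9, C=3 (length 17).
homopolymer run: longest run = 4 ✓
GC content: GC 12/17 = 70.6%, outside 45.7–59.7% ✗
Tm: Tm = 64.9 + 41·(12 − 16.4)/17 = 54.3°C ✓

Fails: GC content.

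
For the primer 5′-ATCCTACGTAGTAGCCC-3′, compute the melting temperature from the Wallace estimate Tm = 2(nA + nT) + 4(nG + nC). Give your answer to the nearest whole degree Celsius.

Base counts: A=4, T=4, G=3, C=6 (length 17).
Tm = 2·(4+4) + 4·(3+6) = 2·8 + 4·9 = 16 + 36 = 52°C.

52°C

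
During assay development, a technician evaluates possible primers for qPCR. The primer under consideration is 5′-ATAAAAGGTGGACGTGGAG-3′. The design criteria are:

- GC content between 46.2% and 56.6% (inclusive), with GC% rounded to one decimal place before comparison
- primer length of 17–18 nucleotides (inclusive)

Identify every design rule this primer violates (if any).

Fails: length.

Base counts: A=7, T=3, G=8, C=1 (length 19).
GC content: GC 9/19 = 47.4% ✓
length: length 19, outside 17–18 ✗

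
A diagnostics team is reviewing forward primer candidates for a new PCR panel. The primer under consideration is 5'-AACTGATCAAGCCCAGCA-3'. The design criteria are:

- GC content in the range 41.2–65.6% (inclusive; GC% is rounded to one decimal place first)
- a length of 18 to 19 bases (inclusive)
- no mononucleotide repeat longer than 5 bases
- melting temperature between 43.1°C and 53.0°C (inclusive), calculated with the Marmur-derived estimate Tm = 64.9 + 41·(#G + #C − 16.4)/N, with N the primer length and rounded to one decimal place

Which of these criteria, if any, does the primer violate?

Meets all criteria.

Base counts: A=7, T=2, G=3, C=6 (length 18).
GC content: GC 9/18 = 50.0% ✓
length: length 18 ✓
homopolymer run: longest run = 3 ✓
Tm: Tm = 64.9 + 41·(9 − 16.4)/18 = 48.0°C ✓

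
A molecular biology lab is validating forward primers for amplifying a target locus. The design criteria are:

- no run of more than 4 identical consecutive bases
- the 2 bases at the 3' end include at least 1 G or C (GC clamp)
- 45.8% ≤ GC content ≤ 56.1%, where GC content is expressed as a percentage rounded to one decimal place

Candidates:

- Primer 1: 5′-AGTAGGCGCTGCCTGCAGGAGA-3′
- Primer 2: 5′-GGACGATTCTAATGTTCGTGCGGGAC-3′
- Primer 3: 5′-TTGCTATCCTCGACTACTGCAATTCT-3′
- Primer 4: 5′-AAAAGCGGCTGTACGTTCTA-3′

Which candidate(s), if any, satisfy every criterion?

Primer 1 (22 nt, A=5 T=3 G=9 C=5): longest run = 2 ✓; 3' end GA has 1 G/C ✓; GC 14/22 = 63.6%, outside 45.8–56.1% ✗ — fails.
Primer 2 (26 nt, A=5 T=7 G=9 C=5): longest run = 3 ✓; 3' end AC has 1 G/C ✓; GC 14/26 = 53.8% ✓ — passes.
Primer 3 (26 nt, A=5 T=10 G=3 C=8): longest run = 2 ✓; 3' end CT has 1 G/C ✓; GC 11/26 = 42.3%, outside 45.8–56.1% ✗ — fails.
Primer 4 (20 nt, A=6 T=5 G=5 C=4): longest run = 4 ✓; 3' end TA has 0 G/C, need ≥1 ✗; GC 9/20 = 45.0%, outside 45.8–56.1% ✗ — fails.

Primer 2 only.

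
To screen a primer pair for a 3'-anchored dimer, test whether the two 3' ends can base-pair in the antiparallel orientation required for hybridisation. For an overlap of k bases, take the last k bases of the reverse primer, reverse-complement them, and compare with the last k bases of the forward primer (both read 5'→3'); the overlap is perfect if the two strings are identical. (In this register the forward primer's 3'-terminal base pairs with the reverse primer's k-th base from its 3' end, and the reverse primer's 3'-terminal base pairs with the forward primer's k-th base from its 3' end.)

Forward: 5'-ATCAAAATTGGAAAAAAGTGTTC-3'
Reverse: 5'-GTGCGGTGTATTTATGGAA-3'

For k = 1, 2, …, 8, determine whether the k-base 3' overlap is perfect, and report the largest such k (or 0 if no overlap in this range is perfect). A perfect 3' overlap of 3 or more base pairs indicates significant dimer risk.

Longest perfect overlap: 3 complementary base pairs; significant dimer risk (threshold 3).

Last 8 bases (5'→3') — forward …AAGTGTTC, reverse …TTATGGAA.
Reverse complement of the reverse primer's last 8 bases: TTCCATAA; its first k bases are the reverse complement of the reverse primer's last k bases, so a perfect k-base overlap needs the forward primer's last k bases to equal them.
Comparing (forward last k vs required): k=1: C vs T ✗; k=2: TC vs TT ✗; k=3: TTC vs TTC ✓; k=4: GTTC vs TTCC ✗; k=5: TGTTC vs TTCCA ✗; k=6: GTGTTC vs TTCCAT ✗; k=7: AGTGTTC vs TTCCATA ✗; k=8: AAGTGTTC vs TTCCATAA ✗.
Only k = 3 is perfect, so the longest perfect 3' overlap is 3.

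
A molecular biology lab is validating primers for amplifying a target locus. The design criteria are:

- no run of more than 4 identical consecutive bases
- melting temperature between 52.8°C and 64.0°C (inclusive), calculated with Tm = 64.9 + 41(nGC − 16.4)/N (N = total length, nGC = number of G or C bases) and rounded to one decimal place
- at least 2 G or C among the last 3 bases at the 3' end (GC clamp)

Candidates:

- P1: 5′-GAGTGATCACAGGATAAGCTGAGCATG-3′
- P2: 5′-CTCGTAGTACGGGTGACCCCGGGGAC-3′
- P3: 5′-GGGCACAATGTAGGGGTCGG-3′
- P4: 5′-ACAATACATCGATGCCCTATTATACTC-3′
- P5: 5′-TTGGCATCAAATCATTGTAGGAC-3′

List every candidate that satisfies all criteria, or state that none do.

P1 (27 nt, A=9 T=5 G=9 C=4): longest run = 2 ✓; Tm = 64.9 + 41·(13 − 16.4)/27 = 59.7°C ✓; 3' end ATG has 1 G/C, need ≥2 ✗ — fails.
P2 (26 nt, A=4 T=4 G=10 C=8): longest run = 4 ✓; Tm = 64.9 + 41·(18 − 16.4)/26 = 67.4°C, outside 52.8–64.0°C ✗; 3' end GAC has 2 G/C ✓ — fails.
P3 (20 nt, A=4 T=3 G=10 C=3): longest run = 4 ✓; Tm = 64.9 + 41·(13 − 16.4)/20 = 57.9°C ✓; 3' end CGG has 3 G/C ✓ — passes.
P4 (27 nt, A=9 T=8 G=2 C=8): longest run = 3 ✓; Tm = 64.9 + 41·(10 − 16.4)/27 = 55.2°C ✓; 3' end CTC has 2 G/C ✓ — passes.
P5 (23 nt, A=7 T=7 G=5 C=4): longest run = 3 ✓; Tm = 64.9 + 41·(9 − 16.4)/23 = 51.7°C, outside 52.8–64.0°C ✗; 3' end GAC has 2 G/C ✓ — fails.

P3 and P4.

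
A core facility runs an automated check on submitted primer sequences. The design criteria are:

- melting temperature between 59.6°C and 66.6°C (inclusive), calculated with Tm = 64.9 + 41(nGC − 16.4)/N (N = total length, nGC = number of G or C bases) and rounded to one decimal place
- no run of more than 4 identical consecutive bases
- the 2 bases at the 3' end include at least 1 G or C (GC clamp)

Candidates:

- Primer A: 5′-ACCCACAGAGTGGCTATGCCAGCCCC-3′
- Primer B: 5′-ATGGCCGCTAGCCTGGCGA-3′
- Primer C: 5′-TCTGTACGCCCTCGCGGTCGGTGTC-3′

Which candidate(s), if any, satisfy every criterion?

Primer A (26 nt, A=6 T=3 G=6 C=11): Tm = 64.9 + 41·(17 − 16.4)/26 = 65.8°C ✓; longest run = 4 ✓; 3' end CC has 2 G/C ✓ — passes.
Primer B (19 nt, A=3 T=3 G=7 C=6): Tm = 64.9 + 41·(13 − 16.4)/19 = 57.6°C, outside 59.6–66.6°C ✗; longest run = 2 ✓; 3' end GA has 1 G/C ✓ — fails.
Primer C (25 nt, A=1 T=7 G=8 C=9): Tm = 64.9 + 41·(17 − 16.4)/25 = 65.9°C ✓; longest run = 3 ✓; 3' end TC has 1 G/C ✓ — passes.

Primer A and Primer C.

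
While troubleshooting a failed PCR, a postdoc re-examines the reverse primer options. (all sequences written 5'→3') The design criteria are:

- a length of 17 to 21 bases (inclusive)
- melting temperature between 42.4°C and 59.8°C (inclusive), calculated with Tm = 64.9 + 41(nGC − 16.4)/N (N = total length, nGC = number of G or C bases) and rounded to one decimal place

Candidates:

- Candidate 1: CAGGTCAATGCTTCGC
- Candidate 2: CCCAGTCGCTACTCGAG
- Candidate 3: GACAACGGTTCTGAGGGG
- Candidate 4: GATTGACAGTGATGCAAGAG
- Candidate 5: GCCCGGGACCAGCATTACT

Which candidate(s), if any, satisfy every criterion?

Candidate 1 (16 nt, A=3 T=4 G=4 C=5): length 16, outside 17–21 ✗; Tm = 64.9 + 41·(9 − 16.4)/16 = 45.9°C ✓ — fails.
Candidate 2 (17 nt, A=3 T=3 G=4 C=7): length 17 ✓; Tm = 64.9 + 41·(11 − 16.4)/17 = 51.9°C ✓ — passes.
Candidate 3 (18 nt, A=4 T=3 G=8 C=3): length 18 ✓; Tm = 64.9 + 41·(11 − 16.4)/18 = 52.6°C ✓ — passes.
Candidate 4 (20 nt, A=7 T=4 G=7 C=2): length 20 ✓; Tm = 64.9 + 41·(9 − 16.4)/20 = 49.7°C ✓ — passes.
Candidate 5 (19 nt, A=4 T=3 G=5 C=7): length 19 ✓; Tm = 64.9 + 41·(12 − 16.4)/19 = 55.4°C ✓ — passes.

Candidate 2, Candidate 3, Candidate 4 and Candidate 5.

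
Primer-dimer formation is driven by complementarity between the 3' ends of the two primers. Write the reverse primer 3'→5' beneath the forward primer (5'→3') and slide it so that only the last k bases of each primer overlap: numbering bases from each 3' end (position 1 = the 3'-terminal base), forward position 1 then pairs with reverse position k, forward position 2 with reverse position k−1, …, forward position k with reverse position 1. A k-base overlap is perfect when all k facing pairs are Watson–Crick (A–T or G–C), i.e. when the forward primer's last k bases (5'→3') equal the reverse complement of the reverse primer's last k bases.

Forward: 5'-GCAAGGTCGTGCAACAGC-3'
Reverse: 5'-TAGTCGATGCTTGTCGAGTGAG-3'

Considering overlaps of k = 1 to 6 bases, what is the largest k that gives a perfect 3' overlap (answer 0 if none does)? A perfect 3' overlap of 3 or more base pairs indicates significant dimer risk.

Last 6 bases (5'→3') — forward …AACAGC, reverse …AGTGAG.
Reverse complement of the reverse primer's last 6 bases: CTCACT; its first k bases are the reverse complement of the reverse primer's last k bases, so a perfect k-base overlap needs the forward primer's last k bases to equal them.
Comparing (forward last k vs required): k=1: C vs C ✓; k=2: GC vs CT ✗; k=3: AGC vs CTC ✗; k=4: CAGC vs CTCA ✗; k=5: ACAGC vs CTCAC ✗; k=6: AACAGC vs CTCACT ✗.
Only k = 1 is perfect, so the longest perfect 3' overlap is 1.

Longest perfect overlap: 1 complementary base pair; below the dimer-risk threshold (threshold 3).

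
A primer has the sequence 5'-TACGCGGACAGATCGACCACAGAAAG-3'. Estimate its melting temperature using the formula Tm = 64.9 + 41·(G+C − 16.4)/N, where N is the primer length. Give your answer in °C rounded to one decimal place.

61.1°C

Base counts: A=10, T=2, G=7, C=7; G+C = 14, N = 26.
Tm = 64.9 + 41·(14 − 16.4)/26 = 64.9 + -98.40/26 = 61.1°C.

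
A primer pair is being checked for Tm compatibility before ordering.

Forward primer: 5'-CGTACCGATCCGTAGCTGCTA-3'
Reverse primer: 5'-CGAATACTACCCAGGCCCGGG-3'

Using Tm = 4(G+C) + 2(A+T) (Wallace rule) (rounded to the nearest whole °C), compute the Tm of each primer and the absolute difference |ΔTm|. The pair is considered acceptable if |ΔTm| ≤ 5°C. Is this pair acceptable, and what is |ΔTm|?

Forward: A=4 T=5 G=5 C=7 → Tm = 2·9 + 4·12 = 66°C.
Reverse: A=5 T=2 G=6 C=8 → Tm = 2·7 + 4·14 = 70°C.
|ΔTm| = |66 − 70| = 4°C, ≤ 5°C.

|ΔTm| = 4°C; the pair is acceptable.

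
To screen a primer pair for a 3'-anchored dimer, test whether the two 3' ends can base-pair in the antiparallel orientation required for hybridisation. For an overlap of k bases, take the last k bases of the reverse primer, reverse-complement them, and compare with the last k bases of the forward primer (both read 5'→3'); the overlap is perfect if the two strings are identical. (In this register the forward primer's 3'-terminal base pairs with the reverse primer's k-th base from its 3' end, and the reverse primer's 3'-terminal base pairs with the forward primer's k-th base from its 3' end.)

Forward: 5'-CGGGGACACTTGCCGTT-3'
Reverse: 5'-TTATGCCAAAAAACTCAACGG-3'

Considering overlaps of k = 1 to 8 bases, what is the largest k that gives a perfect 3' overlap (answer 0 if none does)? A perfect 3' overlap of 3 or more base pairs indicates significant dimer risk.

Longest perfect overlap: 5 complementary base pairs; significant dimer risk (threshold 3).

Last 8 bases (5'→3') — forward …TTGCCGTT, reverse …CTCAACGG.
Reverse complement of the reverse primer's last 8 bases: CCGTTGAG; its first k bases are the reverse complement of the reverse primer's last k bases, so a perfect k-base overlap needs the forward primer's last k bases to equal them.
Comparing (forward last k vs required): k=1: T vs C ✗; k=2: TT vs CC ✗; k=3: GTT vs CCG ✗; k=4: CGTT vs CCGT ✗; k=5: CCGTT vs CCGTT ✓; k=6: GCCGTT vs CCGTTG ✗; k=7: TGCCGTT vs CCGTTGA ✗; k=8: TTGCCGTT vs CCGTTGAG ✗.
Only k = 5 is perfect, so the longest perfect 3' overlap is 5.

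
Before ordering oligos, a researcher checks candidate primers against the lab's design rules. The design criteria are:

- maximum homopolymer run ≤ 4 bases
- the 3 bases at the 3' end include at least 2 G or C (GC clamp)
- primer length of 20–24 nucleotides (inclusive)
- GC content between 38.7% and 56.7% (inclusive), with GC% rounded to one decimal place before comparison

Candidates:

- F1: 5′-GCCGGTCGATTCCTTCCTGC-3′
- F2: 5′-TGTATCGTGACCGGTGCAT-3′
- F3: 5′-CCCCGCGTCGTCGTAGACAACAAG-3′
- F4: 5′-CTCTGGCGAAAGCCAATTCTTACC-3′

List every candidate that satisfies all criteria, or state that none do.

F4 only.

F1 (20 nt, A=1 T=6 G=5 C=8): longest run = 2 ✓; 3' end TGC has 2 G/C ✓; length 20 ✓; GC 13/20 = 65.0%, outside 38.7–56.7% ✗ — fails.
F2 (19 nt, A=3 T=6 G=6 C=4): longest run = 2 ✓; 3' end CAT has 1 G/C, need ≥2 ✗; length 19, outside 20–24 ✗; GC 10/19 = 52.6% ✓ — fails.
F3 (24 nt, A=6 T=3 G=6 C=9): longest run = 4 ✓; 3' end AAG has 1 G/C, need ≥2 ✗; length 24 ✓; GC 15/24 = 62.5%, outside 38.7–56.7% ✗ — fails.
F4 (24 nt, A=6 T=6 G=4 C=8): longest run = 3 ✓; 3' end ACC has 2 G/C ✓; length 24 ✓; GC 12/24 = 50.0% ✓ — passes.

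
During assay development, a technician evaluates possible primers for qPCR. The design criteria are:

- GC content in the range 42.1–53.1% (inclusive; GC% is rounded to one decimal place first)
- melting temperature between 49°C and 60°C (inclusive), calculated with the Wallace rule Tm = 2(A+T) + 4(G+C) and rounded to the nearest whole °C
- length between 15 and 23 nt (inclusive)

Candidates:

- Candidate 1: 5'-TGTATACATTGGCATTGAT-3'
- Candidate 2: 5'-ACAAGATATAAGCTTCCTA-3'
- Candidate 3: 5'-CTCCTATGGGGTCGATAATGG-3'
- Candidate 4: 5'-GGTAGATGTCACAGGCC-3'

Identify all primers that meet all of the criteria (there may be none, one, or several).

None of the candidates satisfy all criteria.

Candidate 1 (19 nt, A=5 T=8 G=4 C=2): GC 6/19 = 31.6%, outside 42.1–53.1% ✗; Tm = 2·13 + 4·6 = 50°C ✓; length 19 ✓ — fails.
Candidate 2 (19 nt, A=8 T=5 G=2 C=4): GC 6/19 = 31.6%, outside 42.1–53.1% ✗; Tm = 2·13 + 4·6 = 50°C ✓; length 19 ✓ — fails.
Candidate 3 (21 nt, A=4 T=6 G=7 C=4): GC 11/21 = 52.4% ✓; Tm = 2·10 + 4·11 = 64°C, outside 49–60°C ✗; length 21 ✓ — fails.
Candidate 4 (17 nt, A=4 T=3 G=6 C=4): GC 10/17 = 58.8%, outside 42.1–53.1% ✗; Tm = 2·7 + 4·10 = 54°C ✓; length 17 ✓ — fails.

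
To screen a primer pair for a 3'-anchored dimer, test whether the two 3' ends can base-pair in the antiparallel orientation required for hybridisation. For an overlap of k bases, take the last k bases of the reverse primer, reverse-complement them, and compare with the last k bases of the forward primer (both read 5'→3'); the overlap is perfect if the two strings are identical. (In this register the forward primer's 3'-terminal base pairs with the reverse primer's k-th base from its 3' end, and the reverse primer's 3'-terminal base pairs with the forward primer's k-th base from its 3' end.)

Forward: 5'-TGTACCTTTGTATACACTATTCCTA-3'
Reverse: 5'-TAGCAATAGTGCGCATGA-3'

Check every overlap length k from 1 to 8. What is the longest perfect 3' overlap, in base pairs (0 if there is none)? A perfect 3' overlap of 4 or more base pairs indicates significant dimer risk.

Last 8 bases (5'→3') — forward …TATTCCTA, reverse …GCGCATGA.
Reverse complement of the reverse primer's last 8 bases: TCATGCGC; its first k bases are the reverse complement of the reverse primer's last k bases, so a perfect k-base overlap needs the forward primer's last k bases to equal them.
Comparing (forward last k vs required): k=1: A vs T ✗; k=2: TA vs TC ✗; k=3: CTA vs TCA ✗; k=4: CCTA vs TCAT ✗; k=5: TCCTA vs TCATG ✗; k=6: TTCCTA vs TCATGC ✗; k=7: ATTCCTA vs TCATGCG ✗; k=8: TATTCCTA vs TCATGCGC ✗.
No overlap length from 1 to 8 is perfect, so the longest perfect 3' overlap is 0.

Longest perfect overlap: 0 complementary base pairs; below the dimer-risk threshold (threshold 4).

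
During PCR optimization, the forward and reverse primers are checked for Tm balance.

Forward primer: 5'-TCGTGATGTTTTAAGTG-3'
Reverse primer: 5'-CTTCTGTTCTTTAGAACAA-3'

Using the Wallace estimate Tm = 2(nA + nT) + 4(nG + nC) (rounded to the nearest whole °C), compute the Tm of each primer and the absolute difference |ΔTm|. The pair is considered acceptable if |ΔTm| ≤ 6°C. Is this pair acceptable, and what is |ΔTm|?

|ΔTm| = 4°C; the pair is acceptable.

Forward: A=3 T=8 G=5 C=1 → Tm = 2·11 + 4·6 = 46°C.
Reverse: A=5 T=8 G=2 C=4 → Tm = 2·13 + 4·6 = 50°C.
|ΔTm| = |46 − 50| = 4°C, ≤ 6°C.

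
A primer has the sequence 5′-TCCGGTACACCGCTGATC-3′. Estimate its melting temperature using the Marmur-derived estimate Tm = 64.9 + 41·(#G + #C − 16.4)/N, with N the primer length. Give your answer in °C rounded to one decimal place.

Base counts: A=3, T=4, G=4, C=7; G+C = 11, N = 18.
Tm = 64.9 + 41·(11 − 16.4)/18 = 64.9 + -221.40/18 = 52.6°C.

52.6°C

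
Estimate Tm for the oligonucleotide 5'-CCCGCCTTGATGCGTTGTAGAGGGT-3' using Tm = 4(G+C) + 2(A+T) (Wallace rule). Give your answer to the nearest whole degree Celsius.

80°C

Base counts: A=3, T=7, G=9, C=6 (length 25).
Tm = 2·(3+7) + 4·(9+6) = 2·10 + 4·15 = 20 + 60 = 80°C.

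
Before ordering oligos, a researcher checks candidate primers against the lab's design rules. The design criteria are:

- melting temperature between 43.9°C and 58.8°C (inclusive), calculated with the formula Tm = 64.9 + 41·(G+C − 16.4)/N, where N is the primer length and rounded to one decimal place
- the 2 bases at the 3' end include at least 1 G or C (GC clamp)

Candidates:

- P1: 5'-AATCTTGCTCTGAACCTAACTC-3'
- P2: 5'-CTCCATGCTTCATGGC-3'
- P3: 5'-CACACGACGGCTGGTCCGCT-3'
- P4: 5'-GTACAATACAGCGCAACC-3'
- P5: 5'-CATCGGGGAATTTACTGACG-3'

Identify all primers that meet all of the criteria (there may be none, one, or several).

P1, P2, P4 and P5.

P1 (22 nt, A=6 T=7 G=2 C=7): Tm = 64.9 + 41·(9 − 16.4)/22 = 51.1°C ✓; 3' end TC has 1 G/C ✓ — passes.
P2 (16 nt, A=2 T=5 G=3 C=6): Tm = 64.9 + 41·(9 − 16.4)/16 = 45.9°C ✓; 3' end GC has 2 G/C ✓ — passes.
P3 (20 nt, A=3 T=3 G=6 C=8): Tm = 64.9 + 41·(14 − 16.4)/20 = 60.0°C, outside 43.9–58.8°C ✗; 3' end CT has 1 G/C ✓ — fails.
P4 (18 nt, A=7 T=2 G=3 C=6): Tm = 64.9 + 41·(9 − 16.4)/18 = 48.0°C ✓; 3' end CC has 2 G/C ✓ — passes.
P5 (20 nt, A=5 T=5 G=6 C=4): Tm = 64.9 + 41·(10 − 16.4)/20 = 51.8°C ✓; 3' end CG has 2 G/C ✓ — passes.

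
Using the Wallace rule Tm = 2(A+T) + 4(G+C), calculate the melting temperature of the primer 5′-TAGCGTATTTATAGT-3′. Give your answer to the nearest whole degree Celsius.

38°C

Base counts: A=4, T=7, G=3, C=1 (length 15).
Tm = 2·(4+7) + 4·(3+1) = 2·11 + 4·4 = 22 + 16 = 38°C.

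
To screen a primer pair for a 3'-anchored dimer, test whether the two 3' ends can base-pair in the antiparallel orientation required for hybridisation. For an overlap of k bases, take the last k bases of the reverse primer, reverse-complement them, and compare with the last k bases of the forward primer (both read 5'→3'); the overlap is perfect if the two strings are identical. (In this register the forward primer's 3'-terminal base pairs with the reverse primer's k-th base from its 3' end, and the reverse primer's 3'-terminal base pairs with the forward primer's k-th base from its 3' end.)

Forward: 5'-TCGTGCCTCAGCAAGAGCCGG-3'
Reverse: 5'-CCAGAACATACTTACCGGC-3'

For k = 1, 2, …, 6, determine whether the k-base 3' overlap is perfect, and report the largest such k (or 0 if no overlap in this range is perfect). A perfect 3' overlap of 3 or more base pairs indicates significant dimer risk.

Longest perfect overlap: 5 complementary base pairs; significant dimer risk (threshold 3).

Last 6 bases (5'→3') — forward …AGCCGG, reverse …ACCGGC.
Reverse complement of the reverse primer's last 6 bases: GCCGGT; its first k bases are the reverse complement of the reverse primer's last k bases, so a perfect k-base overlap needs the forward primer's last k bases to equal them.
Comparing (forward last k vs required): k=1: G vs G ✓; k=2: GG vs GC ✗; k=3: CGG vs GCC ✗; k=4: CCGG vs GCCG ✗; k=5: GCCGG vs GCCGG ✓; k=6: AGCCGG vs GCCGGT ✗.
Perfect overlaps at k = 1, 5; the largest is 5.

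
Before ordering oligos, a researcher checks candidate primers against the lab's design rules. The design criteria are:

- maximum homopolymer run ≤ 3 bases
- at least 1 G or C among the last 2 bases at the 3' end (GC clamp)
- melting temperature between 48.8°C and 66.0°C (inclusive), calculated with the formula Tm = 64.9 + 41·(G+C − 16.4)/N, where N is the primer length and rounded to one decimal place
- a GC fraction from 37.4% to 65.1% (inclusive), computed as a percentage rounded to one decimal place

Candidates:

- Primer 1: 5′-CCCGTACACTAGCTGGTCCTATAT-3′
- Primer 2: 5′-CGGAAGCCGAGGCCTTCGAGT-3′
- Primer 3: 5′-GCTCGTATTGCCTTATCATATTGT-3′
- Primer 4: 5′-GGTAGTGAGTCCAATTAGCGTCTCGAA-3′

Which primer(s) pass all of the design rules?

Primer 3 only.

Primer 1 (24 nt, A=5 T=7 G=4 C=8): longest run = 3 ✓; 3' end AT has 0 G/C, need ≥1 ✗; Tm = 64.9 + 41·(12 − 16.4)/24 = 57.4°C ✓; GC 12/24 = 50.0% ✓ — fails.
Primer 2 (21 nt, A=4 T=3 G=8 C=6): longest run = 2 ✓; 3' end GT has 1 G/C ✓; Tm = 64.9 + 41·(14 − 16.4)/21 = 60.2°C ✓; GC 14/21 = 66.7%, outside 37.4–65.1% ✗ — fails.
Primer 3 (24 nt, A=4 T=11 G=4 C=5): longest run = 2 ✓; 3' end GT has 1 G/C ✓; Tm = 64.9 + 41·(9 − 16.4)/24 = 52.3°C ✓; GC 9/24 = 37.5% ✓ — passes.
Primer 4 (27 nt, A=7 T=7 G=8 C=5): longest run = 2 ✓; 3' end AA has 0 G/C, need ≥1 ✗; Tm = 64.9 + 41·(13 − 16.4)/27 = 59.7°C ✓; GC 13/27 = 48.1% ✓ — fails.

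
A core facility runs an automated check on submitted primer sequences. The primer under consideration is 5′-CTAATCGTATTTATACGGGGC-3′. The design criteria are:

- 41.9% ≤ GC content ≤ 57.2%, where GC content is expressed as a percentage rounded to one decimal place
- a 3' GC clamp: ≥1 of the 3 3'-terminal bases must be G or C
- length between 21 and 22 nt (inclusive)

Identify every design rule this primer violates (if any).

Meets all criteria.

Base counts: A=5, T=7, G=5, C=4 (length 21).
GC content: GC 9/21 = 42.9% ✓
GC clamp: 3' end GGC has 3 G/C ✓
length: length 21 ✓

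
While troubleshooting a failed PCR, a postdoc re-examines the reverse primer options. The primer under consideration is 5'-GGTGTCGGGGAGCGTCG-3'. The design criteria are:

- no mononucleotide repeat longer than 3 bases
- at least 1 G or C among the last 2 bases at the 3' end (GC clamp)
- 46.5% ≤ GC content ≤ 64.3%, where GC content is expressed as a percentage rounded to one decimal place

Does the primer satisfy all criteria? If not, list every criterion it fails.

Fails: homopolymer run, GC content.

Base counts: A=1, T=3, G=10, C=3 (length 17).
homopolymer run: longest run = 4, exceeds 3 ✗
GC clamp: 3' end CG has 2 G/C ✓
GC content: GC 13/17 = 76.5%, outside 46.5–64.3% ✗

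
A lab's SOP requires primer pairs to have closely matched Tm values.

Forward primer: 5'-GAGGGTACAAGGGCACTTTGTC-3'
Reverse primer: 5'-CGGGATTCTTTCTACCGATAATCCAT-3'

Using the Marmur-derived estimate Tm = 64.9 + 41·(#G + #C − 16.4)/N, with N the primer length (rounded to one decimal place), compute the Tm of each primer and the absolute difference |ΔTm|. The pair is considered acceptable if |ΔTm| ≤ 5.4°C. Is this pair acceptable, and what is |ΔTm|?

Forward: G+C = 12, N = 22 → Tm = 64.9 + 41·(12 − 16.4)/22 = 56.7°C.
Reverse: G+C = 11, N = 26 → Tm = 64.9 + 41·(11 − 16.4)/26 = 56.4°C.
|ΔTm| = |56.7 − 56.4| = 0.3°C, ≤ 5.4°C.

|ΔTm| = 0.3°C; the pair is acceptable.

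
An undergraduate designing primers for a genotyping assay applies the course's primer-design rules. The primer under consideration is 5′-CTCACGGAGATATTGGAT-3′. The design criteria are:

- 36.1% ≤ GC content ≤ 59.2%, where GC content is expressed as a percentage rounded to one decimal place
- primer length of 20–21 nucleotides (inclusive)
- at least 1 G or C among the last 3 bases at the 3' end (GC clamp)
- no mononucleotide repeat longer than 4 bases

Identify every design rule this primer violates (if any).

Base counts: A=5, T=5, G=5, C=3 (length 18).
GC content: GC 8/18 = 44.4% ✓
length: length 18, outside 20–21 ✗
GC clamp: 3' end GAT has 1 G/C ✓
homopolymer run: longest run = 2 ✓

Fails: length.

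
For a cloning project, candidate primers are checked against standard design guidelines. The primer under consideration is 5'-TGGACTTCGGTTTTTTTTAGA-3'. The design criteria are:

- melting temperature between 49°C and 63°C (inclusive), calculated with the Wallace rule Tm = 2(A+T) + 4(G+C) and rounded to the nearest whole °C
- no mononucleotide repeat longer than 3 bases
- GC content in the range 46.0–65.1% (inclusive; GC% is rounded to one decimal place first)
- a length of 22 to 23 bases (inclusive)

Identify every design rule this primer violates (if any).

Fails: homopolymer run, GC content, length.

Base counts: A=3, T=11, G=5, C=2 (length 21).
Tm: Tm = 2·14 + 4·7 = 56°C ✓
homopolymer run: longest run = 8, exceeds 3 ✗
GC content: GC 7/21 = 33.3%, outside 46.0–65.1% ✗
length: length 21, outside 22–23 ✗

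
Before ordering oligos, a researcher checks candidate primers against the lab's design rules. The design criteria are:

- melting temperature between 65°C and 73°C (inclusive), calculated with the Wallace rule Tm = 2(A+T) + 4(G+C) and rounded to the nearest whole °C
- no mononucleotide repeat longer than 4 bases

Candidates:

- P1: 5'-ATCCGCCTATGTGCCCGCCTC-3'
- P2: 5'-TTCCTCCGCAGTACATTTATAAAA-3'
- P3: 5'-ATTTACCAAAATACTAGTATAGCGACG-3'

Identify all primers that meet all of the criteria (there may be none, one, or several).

P1 (21 nt, A=2 T=5 G=4 C=10): Tm = 2·7 + 4·14 = 70°C ✓; longest run = 3 ✓ — passes.
P2 (24 nt, A=8 T=8 G=2 C=6): Tm = 2·16 + 4·8 = 64°C, outside 65–73°C ✗; longest run = 4 ✓ — fails.
P3 (27 nt, A=11 T=7 G=4 C=5): Tm = 2·18 + 4·9 = 72°C ✓; longest run = 4 ✓ — passes.

P1 and P3.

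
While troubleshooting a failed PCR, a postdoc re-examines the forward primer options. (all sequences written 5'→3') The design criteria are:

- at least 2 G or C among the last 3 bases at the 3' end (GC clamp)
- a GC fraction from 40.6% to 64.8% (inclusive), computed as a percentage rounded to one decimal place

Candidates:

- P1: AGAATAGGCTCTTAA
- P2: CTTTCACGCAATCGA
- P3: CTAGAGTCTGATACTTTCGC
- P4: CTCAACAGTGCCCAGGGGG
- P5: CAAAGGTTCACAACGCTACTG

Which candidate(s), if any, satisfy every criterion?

P1 (15 nt, A=6 T=4 G=3 C=2): 3' end TAA has 0 G/C, need ≥2 ✗; GC 5/15 = 33.3%, outside 40.6–64.8% ✗ — fails.
P2 (15 nt, A=4 T=4 G=2 C=5): 3' end CGA has 2 G/C ✓; GC 7/15 = 46.7% ✓ — passes.
P3 (20 nt, A=4 T=7 G=4 C=5): 3' end CGC has 3 G/C ✓; GC 9/20 = 45.0% ✓ — passes.
P4 (19 nt, A=4 T=2 G=7 C=6): 3' end GGG has 3 G/C ✓; GC 13/19 = 68.4%, outside 40.6–64.8% ✗ — fails.
P5 (21 nt, A=7 T=4 G=4 C=6): 3' end CTG has 2 G/C ✓; GC 10/21 = 47.6% ✓ — passes.

P2, P3 and P5.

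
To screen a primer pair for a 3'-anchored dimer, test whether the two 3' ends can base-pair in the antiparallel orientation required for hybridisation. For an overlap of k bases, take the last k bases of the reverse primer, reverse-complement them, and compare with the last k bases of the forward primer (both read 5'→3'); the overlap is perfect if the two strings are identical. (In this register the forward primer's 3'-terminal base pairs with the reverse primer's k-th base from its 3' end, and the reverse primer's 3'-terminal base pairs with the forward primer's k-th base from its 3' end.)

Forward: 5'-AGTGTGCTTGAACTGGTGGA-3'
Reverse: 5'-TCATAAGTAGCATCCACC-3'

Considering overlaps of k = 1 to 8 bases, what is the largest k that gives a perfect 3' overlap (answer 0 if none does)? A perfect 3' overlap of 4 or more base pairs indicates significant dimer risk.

Last 8 bases (5'→3') — forward …CTGGTGGA, reverse …CATCCACC.
Reverse complement of the reverse primer's last 8 bases: GGTGGATG; its first k bases are the reverse complement of the reverse primer's last k bases, so a perfect k-base overlap needs the forward primer's last k bases to equal them.
Comparing (forward last k vs required): k=1: A vs G ✗; k=2: GA vs GG ✗; k=3: GGA vs GGT ✗; k=4: TGGA vs GGTG ✗; k=5: GTGGA vs GGTGG ✗; k=6: GGTGGA vs GGTGGA ✓; k=7: TGGTGGA vs GGTGGAT ✗; k=8: CTGGTGGA vs GGTGGATG ✗.
Only k = 6 is perfect, so the longest perfect 3' overlap is 6.

Longest perfect overlap: 6 complementary base pairs; significant dimer risk (threshold 4).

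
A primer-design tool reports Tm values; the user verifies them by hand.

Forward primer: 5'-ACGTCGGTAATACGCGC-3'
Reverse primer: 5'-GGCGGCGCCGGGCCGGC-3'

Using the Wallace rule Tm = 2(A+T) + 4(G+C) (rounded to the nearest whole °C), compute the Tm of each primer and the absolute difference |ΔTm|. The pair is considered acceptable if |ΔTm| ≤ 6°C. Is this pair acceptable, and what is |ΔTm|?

|ΔTm| = 14°C; the pair is not acceptable.

Forward: A=4 T=3 G=5 C=5 → Tm = 2·7 + 4·10 = 54°C.
Reverse: A=0 T=0 G=10 C=7 → Tm = 2·0 + 4·17 = 68°C.
|ΔTm| = |54 − 68| = 14°C, > 6°C.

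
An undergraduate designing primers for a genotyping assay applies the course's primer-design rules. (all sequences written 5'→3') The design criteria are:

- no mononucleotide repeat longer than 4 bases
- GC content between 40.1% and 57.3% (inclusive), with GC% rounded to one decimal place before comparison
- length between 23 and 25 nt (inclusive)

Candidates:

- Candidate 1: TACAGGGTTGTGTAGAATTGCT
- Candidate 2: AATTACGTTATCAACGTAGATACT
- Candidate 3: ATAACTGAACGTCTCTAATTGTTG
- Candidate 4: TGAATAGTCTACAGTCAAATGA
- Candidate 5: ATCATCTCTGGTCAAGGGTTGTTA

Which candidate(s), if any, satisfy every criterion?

Candidate 5 only.

Candidate 1 (22 nt, A=5 T=8 G=7 C=2): longest run = 3 ✓; GC 9/22 = 40.9% ✓; length 22, outside 23–25 ✗ — fails.
Candidate 2 (24 nt, A=9 T=8 G=3 C=4): longest run = 2 ✓; GC 7/24 = 29.2%, outside 40.1–57.3% ✗; length 24 ✓ — fails.
Candidate 3 (24 nt, A=7 T=9 G=4 C=4): longest run = 2 ✓; GC 8/24 = 33.3%, outside 40.1–57.3% ✗; length 24 ✓ — fails.
Candidate 4 (22 nt, A=9 T=6 G=4 C=3): longest run = 3 ✓; GC 7/22 = 31.8%, outside 40.1–57.3% ✗; length 22, outside 23–25 ✗ — fails.
Candidate 5 (24 nt, A=5 T=9 G=6 C=4): longest run = 3 ✓; GC 10/24 = 41.7% ✓; length 24 ✓ — passes.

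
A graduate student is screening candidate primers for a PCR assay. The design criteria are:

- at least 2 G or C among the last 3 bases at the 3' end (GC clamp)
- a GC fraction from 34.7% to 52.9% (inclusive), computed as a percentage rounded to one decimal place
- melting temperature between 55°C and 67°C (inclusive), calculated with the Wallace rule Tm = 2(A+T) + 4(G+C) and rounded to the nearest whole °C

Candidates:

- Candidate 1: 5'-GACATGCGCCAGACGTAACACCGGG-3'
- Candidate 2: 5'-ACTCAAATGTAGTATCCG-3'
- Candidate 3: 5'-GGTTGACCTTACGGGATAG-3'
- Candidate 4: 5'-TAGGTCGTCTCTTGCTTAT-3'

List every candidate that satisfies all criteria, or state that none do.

None of the candidates satisfy all criteria.

Candidate 1 (25 nt, A=7 T=2 G=8 C=8): 3' end GGG has 3 G/C ✓; GC 16/25 = 64.0%, outside 34.7–52.9% ✗; Tm = 2·9 + 4·16 = 82°C, outside 55–67°C ✗ — fails.
Candidate 2 (18 nt, A=6 T=5 G=3 C=4): 3' end CCG has 3 G/C ✓; GC 7/18 = 38.9% ✓; Tm = 2·11 + 4·7 = 50°C, outside 55–67°C ✗ — fails.
Candidate 3 (19 nt, A=4 T=5 G=7 C=3): 3' end TAG has 1 G/C, need ≥2 ✗; GC 10/19 = 52.6% ✓; Tm = 2·9 + 4·10 = 58°C ✓ — fails.
Candidate 4 (19 nt, A=2 T=9 G=4 C=4): 3' end TAT has 0 G/C, need ≥2 ✗; GC 8/19 = 42.1% ✓; Tm = 2·11 + 4·8 = 54°C, outside 55–67°C ✗ — fails.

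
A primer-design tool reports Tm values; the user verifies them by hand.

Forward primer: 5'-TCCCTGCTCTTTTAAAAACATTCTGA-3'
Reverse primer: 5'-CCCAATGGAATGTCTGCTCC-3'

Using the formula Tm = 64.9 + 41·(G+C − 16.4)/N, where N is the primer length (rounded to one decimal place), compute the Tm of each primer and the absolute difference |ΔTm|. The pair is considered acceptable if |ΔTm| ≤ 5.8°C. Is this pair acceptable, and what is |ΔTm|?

Forward: G+C = 9, N = 26 → Tm = 64.9 + 41·(9 − 16.4)/26 = 53.2°C.
Reverse: G+C = 11, N = 20 → Tm = 64.9 + 41·(11 − 16.4)/20 = 53.8°C.
|ΔTm| = |53.2 − 53.8| = 0.6°C, ≤ 5.8°C.

|ΔTm| = 0.6°C; the pair is acceptable.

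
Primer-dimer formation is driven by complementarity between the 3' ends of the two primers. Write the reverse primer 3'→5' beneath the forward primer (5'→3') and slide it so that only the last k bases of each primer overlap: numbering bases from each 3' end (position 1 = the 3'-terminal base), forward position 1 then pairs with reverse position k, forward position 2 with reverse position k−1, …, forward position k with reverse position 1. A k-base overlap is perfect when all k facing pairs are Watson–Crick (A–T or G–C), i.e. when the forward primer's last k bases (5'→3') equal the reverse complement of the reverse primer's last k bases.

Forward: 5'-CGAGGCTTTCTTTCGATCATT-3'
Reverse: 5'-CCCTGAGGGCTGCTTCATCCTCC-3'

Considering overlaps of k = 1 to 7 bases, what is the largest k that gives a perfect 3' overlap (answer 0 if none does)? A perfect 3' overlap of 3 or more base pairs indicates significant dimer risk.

Longest perfect overlap: 0 complementary base pairs; below the dimer-risk threshold (threshold 3).

Last 7 bases (5'→3') — forward …GATCATT, reverse …ATCCTCC.
Reverse complement of the reverse primer's last 7 bases: GGAGGAT; its first k bases are the reverse complement of the reverse primer's last k bases, so a perfect k-base overlap needs the forward primer's last k bases to equal them.
Comparing (forward last k vs required): k=1: T vs G ✗; k=2: TT vs GG ✗; k=3: ATT vs GGA ✗; k=4: CATT vs GGAG ✗; k=5: TCATT vs GGAGG ✗; k=6: ATCATT vs GGAGGA ✗; k=7: GATCATT vs GGAGGAT ✗.
No overlap length from 1 to 7 is perfect, so the longest perfect 3' overlap is 0.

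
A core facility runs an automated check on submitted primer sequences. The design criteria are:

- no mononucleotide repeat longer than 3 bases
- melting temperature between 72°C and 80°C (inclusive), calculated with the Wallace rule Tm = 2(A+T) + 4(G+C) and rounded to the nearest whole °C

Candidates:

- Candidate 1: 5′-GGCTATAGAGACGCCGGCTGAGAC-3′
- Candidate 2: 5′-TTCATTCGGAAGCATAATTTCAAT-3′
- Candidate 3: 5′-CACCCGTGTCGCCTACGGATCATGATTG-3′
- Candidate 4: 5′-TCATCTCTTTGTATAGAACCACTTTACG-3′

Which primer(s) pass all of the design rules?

Candidate 1 and Candidate 4.

Candidate 1 (24 nt, A=6 T=3 G=9 C=6): longest run = 2 ✓; Tm = 2·9 + 4·15 = 78°C ✓ — passes.
Candidate 2 (24 nt, A=8 T=9 G=3 C=4): longest run = 3 ✓; Tm = 2·17 + 4·7 = 62°C, outside 72–80°C ✗ — fails.
Candidate 3 (28 nt, A=5 T=7 G=7 C=9): longest run = 3 ✓; Tm = 2·12 + 4·16 = 88°C, outside 72–80°C ✗ — fails.
Candidate 4 (28 nt, A=7 T=11 G=3 C=7): longest run = 3 ✓; Tm = 2·18 + 4·10 = 76°C ✓ — passes.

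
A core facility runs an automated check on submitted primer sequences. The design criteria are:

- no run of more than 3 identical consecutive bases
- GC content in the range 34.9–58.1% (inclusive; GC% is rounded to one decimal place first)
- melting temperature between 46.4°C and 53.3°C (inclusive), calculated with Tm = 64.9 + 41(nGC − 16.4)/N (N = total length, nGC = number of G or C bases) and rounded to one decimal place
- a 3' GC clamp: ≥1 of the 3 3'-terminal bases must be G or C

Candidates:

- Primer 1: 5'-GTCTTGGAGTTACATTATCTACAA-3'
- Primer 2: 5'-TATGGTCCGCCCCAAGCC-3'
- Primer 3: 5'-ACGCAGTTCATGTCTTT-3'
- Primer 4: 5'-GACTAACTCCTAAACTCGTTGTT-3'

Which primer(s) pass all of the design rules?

Primer 4 only.

Primer 1 (24 nt, A=7 T=9 G=4 C=4): longest run = 2 ✓; GC 8/24 = 33.3%, outside 34.9–58.1% ✗; Tm = 64.9 + 41·(8 − 16.4)/24 = 50.6°C ✓; 3' end CAA has 1 G/C ✓ — fails.
Primer 2 (18 nt, A=3 T=3 G=4 C=8): longest run = 4, exceeds 3 ✗; GC 12/18 = 66.7%, outside 34.9–58.1% ✗; Tm = 64.9 + 41·(12 − 16.4)/18 = 54.9°C, outside 46.4–53.3°C ✗; 3' end GCC has 3 G/C ✓ — fails.
Primer 3 (17 nt, A=3 T=7 G=3 C=4): longest run = 3 ✓; GC 7/17 = 41.2% ✓; Tm = 64.9 + 41·(7 − 16.4)/17 = 42.2°C, outside 46.4–53.3°C ✗; 3' end TTT has 0 G/C, need ≥1 ✗ — fails.
Primer 4 (23 nt, A=6 T=8 G=3 C=6): longest run = 3 ✓; GC 9/23 = 39.1% ✓; Tm = 64.9 + 41·(9 − 16.4)/23 = 51.7°C ✓; 3' end GTT has 1 G/C ✓ — passes.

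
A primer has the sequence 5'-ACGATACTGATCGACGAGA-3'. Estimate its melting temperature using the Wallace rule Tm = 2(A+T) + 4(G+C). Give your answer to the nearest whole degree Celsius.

Base counts: A=7, T=3, G=5, C=4 (length 19).
Tm = 2·(7+3) + 4·(5+4) = 2·10 + 4·9 = 20 + 36 = 56°C.

56°C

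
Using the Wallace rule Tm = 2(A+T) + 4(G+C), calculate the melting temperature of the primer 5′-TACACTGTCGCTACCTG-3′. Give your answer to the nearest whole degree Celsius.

Base counts: A=3, T=5, G=3, C=6 (length 17).
Tm = 2·(3+5) + 4·(3+6) = 2·8 + 4·9 = 16 + 36 = 52°C.

52°C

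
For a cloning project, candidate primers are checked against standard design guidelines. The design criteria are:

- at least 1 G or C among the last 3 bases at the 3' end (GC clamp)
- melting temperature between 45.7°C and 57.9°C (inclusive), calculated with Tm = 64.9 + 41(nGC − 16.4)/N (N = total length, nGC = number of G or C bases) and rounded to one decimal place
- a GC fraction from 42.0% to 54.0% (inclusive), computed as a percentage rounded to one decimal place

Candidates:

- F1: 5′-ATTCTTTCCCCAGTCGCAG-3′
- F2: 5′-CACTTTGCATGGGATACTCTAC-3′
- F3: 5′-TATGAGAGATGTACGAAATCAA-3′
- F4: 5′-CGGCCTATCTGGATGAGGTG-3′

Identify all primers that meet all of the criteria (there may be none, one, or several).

F1 (19 nt, A=3 T=6 G=3 C=7): 3' end CAG has 2 G/C ✓; Tm = 64.9 + 41·(10 − 16.4)/19 = 51.1°C ✓; GC 10/19 = 52.6% ✓ — passes.
F2 (22 nt, A=5 T=7 G=4 C=6): 3' end TAC has 1 G/C ✓; Tm = 64.9 + 41·(10 − 16.4)/22 = 53.0°C ✓; GC 10/22 = 45.5% ✓ — passes.
F3 (22 nt, A=10 T=5 G=5 C=2): 3' end CAA has 1 G/C ✓; Tm = 64.9 + 41·(7 − 16.4)/22 = 47.4°C ✓; GC 7/22 = 31.8%, outside 42.0–54.0% ✗ — fails.
F4 (20 nt, A=3 T=5 G=8 C=4): 3' end GTG has 2 G/C ✓; Tm = 64.9 + 41·(12 − 16.4)/20 = 55.9°C ✓; GC 12/20 = 60.0%, outside 42.0–54.0% ✗ — fails.

F1 and F2.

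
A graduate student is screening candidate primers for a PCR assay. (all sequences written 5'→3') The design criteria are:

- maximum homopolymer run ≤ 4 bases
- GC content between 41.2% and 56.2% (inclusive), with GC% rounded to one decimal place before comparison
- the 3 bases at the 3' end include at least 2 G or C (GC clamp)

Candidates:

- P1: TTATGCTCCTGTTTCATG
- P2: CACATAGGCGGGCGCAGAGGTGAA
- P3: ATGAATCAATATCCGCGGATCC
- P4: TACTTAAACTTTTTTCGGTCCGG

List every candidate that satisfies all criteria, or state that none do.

P1 (18 nt, A=2 T=9 G=3 C=4): longest run = 3 ✓; GC 7/18 = 38.9%, outside 41.2–56.2% ✗; 3' end ATG has 1 G/C, need ≥2 ✗ — fails.
P2 (24 nt, A=7 T=2 G=10 C=5): longest run = 3 ✓; GC 15/24 = 62.5%, outside 41.2–56.2% ✗; 3' end GAA has 1 G/C, need ≥2 ✗ — fails.
P3 (22 nt, A=7 T=5 G=4 C=6): longest run = 2 ✓; GC 10/22 = 45.5% ✓; 3' end TCC has 2 G/C ✓ — passes.
P4 (23 nt, A=4 T=10 G=4 C=5): longest run = 6, exceeds 4 ✗; GC 9/23 = 39.1%, outside 41.2–56.2% ✗; 3' end CGG has 3 G/C ✓ — fails.

P3 only.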